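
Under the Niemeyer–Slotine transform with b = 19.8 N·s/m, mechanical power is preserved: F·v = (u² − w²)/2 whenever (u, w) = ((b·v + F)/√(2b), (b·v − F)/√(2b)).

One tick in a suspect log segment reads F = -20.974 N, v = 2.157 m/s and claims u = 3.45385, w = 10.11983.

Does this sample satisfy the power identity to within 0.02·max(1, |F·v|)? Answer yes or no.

yes

F·v = (-20.974)×2.157 = -45.2409 W.
(u² − w²)/2 = (11.9291 − 102.4110)/2 = -45.2409 W.
|Δ| = 0.0000;  2% of max(1, |F·v|) = 0.9048.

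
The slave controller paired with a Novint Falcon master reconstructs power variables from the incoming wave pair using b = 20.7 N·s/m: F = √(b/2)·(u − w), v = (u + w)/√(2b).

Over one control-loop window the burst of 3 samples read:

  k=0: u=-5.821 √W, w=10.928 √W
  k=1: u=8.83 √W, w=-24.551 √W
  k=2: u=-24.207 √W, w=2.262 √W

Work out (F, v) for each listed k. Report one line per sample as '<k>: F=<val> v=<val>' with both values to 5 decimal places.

k=0: u−w=-16.74900, u+w=5.10700; √(b/2)=3.21714, √(2b)=6.43428; F=3.21714×(-16.749)=-53.88390, v=5.10700/6.43428=0.79372
k=1: u−w=33.38100, u+w=-15.72100; √(b/2)=3.21714, √(2b)=6.43428; F=3.21714×33.381=107.39140, v=-15.72100/6.43428=-2.44332
k=2: u−w=-26.46900, u+w=-21.94500; √(b/2)=3.21714, √(2b)=6.43428; F=3.21714×(-26.469)=-85.15452, v=-21.94500/6.43428=-3.41064

0: F=-53.88390 v=0.79372
1: F=107.39140 v=-2.44332
2: F=-85.15452 v=-3.41064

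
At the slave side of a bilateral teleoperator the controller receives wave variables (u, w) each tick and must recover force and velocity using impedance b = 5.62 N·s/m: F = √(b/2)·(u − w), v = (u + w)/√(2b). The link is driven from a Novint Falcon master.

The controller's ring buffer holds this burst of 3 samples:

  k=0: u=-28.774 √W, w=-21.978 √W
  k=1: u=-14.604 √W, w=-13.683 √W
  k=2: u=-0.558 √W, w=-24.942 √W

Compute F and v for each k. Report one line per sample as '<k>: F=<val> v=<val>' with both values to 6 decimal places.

0: F=-11.392172 v=-15.138052
1: F=-1.543877 v=-8.437305
2: F=40.875032 v=-7.606012

k=0: u−w=-6.796000, u+w=-50.752000; √(b/2)=1.676305, √(2b)=3.352611; F=1.676305×(-6.796)=-11.392172, v=-50.752000/3.352611=-15.138052
k=1: u−w=-0.921000, u+w=-28.287000; √(b/2)=1.676305, √(2b)=3.352611; F=1.676305×(-0.921)=-1.543877, v=-28.287000/3.352611=-8.437305
k=2: u−w=24.384000, u+w=-25.500000; √(b/2)=1.676305, √(2b)=3.352611; F=1.676305×24.384=40.875032, v=-25.500000/3.352611=-7.606012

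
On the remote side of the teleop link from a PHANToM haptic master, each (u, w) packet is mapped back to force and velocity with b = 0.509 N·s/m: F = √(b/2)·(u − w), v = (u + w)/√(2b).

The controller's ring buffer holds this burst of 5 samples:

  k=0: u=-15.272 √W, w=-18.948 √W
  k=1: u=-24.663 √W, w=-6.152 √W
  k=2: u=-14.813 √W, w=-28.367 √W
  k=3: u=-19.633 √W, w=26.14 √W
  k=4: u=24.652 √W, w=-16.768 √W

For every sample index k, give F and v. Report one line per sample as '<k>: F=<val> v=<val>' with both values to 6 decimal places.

0: F=1.854468 v=-33.916116
1: F=-9.338428 v=-30.541354
2: F=6.837721 v=-42.796549
3: F=-23.091560 v=6.449216
4: F=20.895559 v=7.813988

k=0: u−w=3.676000, u+w=-34.220000; √(b/2)=0.504480, √(2b)=1.008960; F=0.504480×3.676=1.854468, v=-34.220000/1.008960=-33.916116
k=1: u−w=-18.511000, u+w=-30.815000; √(b/2)=0.504480, √(2b)=1.008960; F=0.504480×(-18.511)=-9.338428, v=-30.815000/1.008960=-30.541354
k=2: u−w=13.554000, u+w=-43.180000; √(b/2)=0.504480, √(2b)=1.008960; F=0.504480×13.554=6.837721, v=-43.180000/1.008960=-42.796549
k=3: u−w=-45.773000, u+w=6.507000; √(b/2)=0.504480, √(2b)=1.008960; F=0.504480×(-45.773)=-23.091560, v=6.507000/1.008960=6.449216
k=4: u−w=41.420000, u+w=7.884000; √(b/2)=0.504480, √(2b)=1.008960; F=0.504480×41.42=20.895559, v=7.884000/1.008960=7.813988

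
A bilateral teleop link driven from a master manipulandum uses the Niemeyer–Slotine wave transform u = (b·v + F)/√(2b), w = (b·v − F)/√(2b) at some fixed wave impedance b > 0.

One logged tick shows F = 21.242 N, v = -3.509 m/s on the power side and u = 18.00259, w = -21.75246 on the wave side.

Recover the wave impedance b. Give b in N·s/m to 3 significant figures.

b = 0.571 N·s/m

u + w = -3.7499;  u + w = √(2b)·v, so √(2b) = -3.7499/(-3.509) = 1.0686.
b = (√(2b))²/2 = 1.1420/2 = 0.5710.
(Check via u − w = 2F/√(2b): u − w = 39.7550, 2F/√(2b) = 39.7551.)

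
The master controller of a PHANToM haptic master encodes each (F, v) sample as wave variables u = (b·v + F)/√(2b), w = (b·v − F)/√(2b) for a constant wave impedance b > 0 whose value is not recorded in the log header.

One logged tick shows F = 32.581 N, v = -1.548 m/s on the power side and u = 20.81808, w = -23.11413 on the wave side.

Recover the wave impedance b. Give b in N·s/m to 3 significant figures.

u + w = -2.29605;  u + w = √(2b)·v, so √(2b) = -2.29605/(-1.548) = 1.48324.
b = (√(2b))²/2 = 2.19999/2 = 1.10000.
(Check via u − w = 2F/√(2b): u − w = 43.93221, 2F/√(2b) = 43.93231.)

b = 1.1 N·s/m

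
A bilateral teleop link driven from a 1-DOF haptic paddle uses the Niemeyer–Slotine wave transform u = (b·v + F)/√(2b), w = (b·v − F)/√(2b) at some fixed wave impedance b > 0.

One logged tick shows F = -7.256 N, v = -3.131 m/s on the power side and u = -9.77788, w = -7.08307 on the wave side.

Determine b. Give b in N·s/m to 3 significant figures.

b = 14.5 N·s/m

u + w = -16.86095;  u + w = √(2b)·v, so √(2b) = -16.86095/(-3.131) = 5.38516.
b = (√(2b))²/2 = 29.00000/2 = 14.50000.
(Check via u − w = 2F/√(2b): u − w = -2.69481, 2F/√(2b) = -2.69481.)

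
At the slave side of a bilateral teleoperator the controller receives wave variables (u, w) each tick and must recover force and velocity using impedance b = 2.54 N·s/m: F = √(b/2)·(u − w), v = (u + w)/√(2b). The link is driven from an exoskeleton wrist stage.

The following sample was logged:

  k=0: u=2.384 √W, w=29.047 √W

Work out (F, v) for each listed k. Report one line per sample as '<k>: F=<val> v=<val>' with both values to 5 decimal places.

k=0: u−w=-26.66300, u+w=31.43100; √(b/2)=1.12694, √(2b)=2.25389; F=1.12694×(-26.663)=-30.04767, v=31.43100/2.25389=13.94525

0: F=-30.04767 v=13.94525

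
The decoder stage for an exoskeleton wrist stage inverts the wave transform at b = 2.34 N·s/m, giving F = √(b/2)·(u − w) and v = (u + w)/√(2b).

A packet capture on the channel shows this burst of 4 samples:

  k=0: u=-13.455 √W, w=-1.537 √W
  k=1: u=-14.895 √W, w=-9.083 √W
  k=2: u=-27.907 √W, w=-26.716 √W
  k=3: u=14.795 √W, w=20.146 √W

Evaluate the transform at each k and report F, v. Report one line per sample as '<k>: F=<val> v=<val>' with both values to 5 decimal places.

k=0: u−w=-11.91800, u+w=-14.99200; √(b/2)=1.08167, √(2b)=2.16333; F=1.08167×(-11.918)=-12.89129, v=-14.99200/2.16333=-6.93005
k=1: u−w=-5.81200, u+w=-23.97800; √(b/2)=1.08167, √(2b)=2.16333; F=1.08167×(-5.812)=-6.28664, v=-23.97800/2.16333=-11.08383
k=2: u−w=-1.19100, u+w=-54.62300; √(b/2)=1.08167, √(2b)=2.16333; F=1.08167×(-1.191)=-1.28826, v=-54.62300/2.16333=-25.24949
k=3: u−w=-5.35100, u+w=34.94100; √(b/2)=1.08167, √(2b)=2.16333; F=1.08167×(-5.351)=-5.78799, v=34.94100/2.16333=16.15148

0: F=-12.89129 v=-6.93005
1: F=-6.28664 v=-11.08383
2: F=-1.28826 v=-25.24949
3: F=-5.78799 v=16.15148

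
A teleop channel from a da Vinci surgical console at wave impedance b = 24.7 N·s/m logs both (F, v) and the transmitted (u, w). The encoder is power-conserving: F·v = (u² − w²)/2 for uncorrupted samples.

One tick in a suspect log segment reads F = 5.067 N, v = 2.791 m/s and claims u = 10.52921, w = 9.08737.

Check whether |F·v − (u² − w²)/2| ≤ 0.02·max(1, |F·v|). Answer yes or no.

F·v = 5.067×2.791 = 14.14200 W.
(u² − w²)/2 = (110.86426 − 82.58029)/2 = 14.14198 W.
|Δ| = 0.00001;  2% of max(1, |F·v|) = 0.28284.

yes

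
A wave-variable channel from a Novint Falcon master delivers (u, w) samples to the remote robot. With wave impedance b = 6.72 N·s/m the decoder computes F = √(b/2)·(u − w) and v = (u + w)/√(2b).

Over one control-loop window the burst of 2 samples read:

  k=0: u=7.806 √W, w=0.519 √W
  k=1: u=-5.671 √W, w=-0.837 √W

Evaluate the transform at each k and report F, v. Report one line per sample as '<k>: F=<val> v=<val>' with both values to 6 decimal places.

k=0: u−w=7.287000, u+w=8.325000; √(b/2)=1.833030, √(2b)=3.666061; F=1.833030×7.287=13.357292, v=8.325000/3.666061=2.270830
k=1: u−w=-4.834000, u+w=-6.508000; √(b/2)=1.833030, √(2b)=3.666061; F=1.833030×(-4.834)=-8.860868, v=-6.508000/3.666061=-1.775203

0: F=13.357292 v=2.270830
1: F=-8.860868 v=-1.775203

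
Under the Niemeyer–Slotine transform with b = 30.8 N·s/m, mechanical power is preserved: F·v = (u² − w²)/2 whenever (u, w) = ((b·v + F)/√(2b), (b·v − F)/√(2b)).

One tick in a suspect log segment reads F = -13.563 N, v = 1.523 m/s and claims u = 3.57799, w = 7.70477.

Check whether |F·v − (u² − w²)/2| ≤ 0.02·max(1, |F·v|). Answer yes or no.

F·v = (-13.563)×1.523 = -20.65645 W.
(u² − w²)/2 = (12.80201 − 59.36348)/2 = -23.28073 W.
|Δ| = 2.62429;  2% of max(1, |F·v|) = 0.41313.

no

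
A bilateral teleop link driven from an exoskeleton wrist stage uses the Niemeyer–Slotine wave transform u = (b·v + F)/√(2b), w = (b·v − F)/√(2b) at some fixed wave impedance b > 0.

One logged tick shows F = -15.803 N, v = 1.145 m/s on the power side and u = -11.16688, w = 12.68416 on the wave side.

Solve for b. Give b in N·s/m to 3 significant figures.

u + w = 1.51728;  u + w = √(2b)·v, so √(2b) = 1.51728/1.145 = 1.32514.
b = (√(2b))²/2 = 1.75598/2 = 0.87799.
(Check via u − w = 2F/√(2b): u − w = -23.85104, 2F/√(2b) = -23.85115.)

b = 0.878 N·s/m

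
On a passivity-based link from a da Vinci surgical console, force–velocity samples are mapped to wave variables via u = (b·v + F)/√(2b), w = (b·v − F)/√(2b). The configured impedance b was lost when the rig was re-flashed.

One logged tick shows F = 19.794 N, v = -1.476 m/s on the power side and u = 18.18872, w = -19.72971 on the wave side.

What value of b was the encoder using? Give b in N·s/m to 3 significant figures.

u + w = -1.5410;  u + w = √(2b)·v, so √(2b) = -1.5410/(-1.476) = 1.0440.
b = (√(2b))²/2 = 1.0900/2 = 0.5450.
(Check via u − w = 2F/√(2b): u − w = 37.9184, 2F/√(2b) = 37.9184.)

b = 0.545 N·s/m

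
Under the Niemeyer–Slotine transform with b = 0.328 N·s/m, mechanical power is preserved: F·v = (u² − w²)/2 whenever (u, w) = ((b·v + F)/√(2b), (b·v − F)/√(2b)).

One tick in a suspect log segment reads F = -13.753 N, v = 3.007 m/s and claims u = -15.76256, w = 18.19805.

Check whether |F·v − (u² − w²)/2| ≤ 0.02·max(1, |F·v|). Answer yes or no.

yes

F·v = (-13.753)×3.007 = -41.3553 W.
(u² − w²)/2 = (248.4583 − 331.1690)/2 = -41.3554 W.
|Δ| = 0.0001;  2% of max(1, |F·v|) = 0.8271.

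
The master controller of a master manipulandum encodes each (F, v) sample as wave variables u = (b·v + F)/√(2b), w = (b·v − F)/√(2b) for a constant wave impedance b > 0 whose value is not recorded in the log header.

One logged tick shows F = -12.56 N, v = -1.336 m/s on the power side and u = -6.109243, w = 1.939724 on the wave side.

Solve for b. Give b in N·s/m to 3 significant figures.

u + w = -4.169519;  u + w = √(2b)·v, so √(2b) = -4.169519/(-1.336) = 3.120897.
b = (√(2b))²/2 = 9.740001/2 = 4.870000.
(Check via u − w = 2F/√(2b): u − w = -8.048967, 2F/√(2b) = -8.048967.)

b = 4.87 N·s/m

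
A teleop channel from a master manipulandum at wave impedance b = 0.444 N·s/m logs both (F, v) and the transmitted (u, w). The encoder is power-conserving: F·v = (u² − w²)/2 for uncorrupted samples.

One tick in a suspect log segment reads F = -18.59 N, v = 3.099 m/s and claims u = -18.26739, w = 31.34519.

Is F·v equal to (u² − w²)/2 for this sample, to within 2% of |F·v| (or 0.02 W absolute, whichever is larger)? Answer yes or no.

no

F·v = (-18.59)×3.099 = -57.61041 W.
(u² − w²)/2 = (333.69754 − 982.52094)/2 = -324.41170 W.
|Δ| = 266.80129;  2% of max(1, |F·v|) = 1.15221.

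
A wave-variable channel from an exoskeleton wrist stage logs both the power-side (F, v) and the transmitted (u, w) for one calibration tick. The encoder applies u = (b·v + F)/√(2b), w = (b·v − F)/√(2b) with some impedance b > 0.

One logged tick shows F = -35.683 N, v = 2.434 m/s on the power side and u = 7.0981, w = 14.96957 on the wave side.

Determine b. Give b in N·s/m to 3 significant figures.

u + w = 22.0677;  u + w = √(2b)·v, so √(2b) = 22.0677/2.434 = 9.0664.
b = (√(2b))²/2 = 82.2000/2 = 41.1000.
(Check via u − w = 2F/√(2b): u − w = -7.8715, 2F/√(2b) = -7.8715.)

b = 41.1 N·s/m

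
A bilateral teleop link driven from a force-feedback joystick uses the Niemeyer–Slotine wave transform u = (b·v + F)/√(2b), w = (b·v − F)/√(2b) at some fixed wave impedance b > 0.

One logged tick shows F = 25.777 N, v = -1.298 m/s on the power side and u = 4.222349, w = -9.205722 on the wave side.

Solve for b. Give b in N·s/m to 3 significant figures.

u + w = -4.983373;  u + w = √(2b)·v, so √(2b) = -4.983373/(-1.298) = 3.839270.
b = (√(2b))²/2 = 14.739997/2 = 7.369999.
(Check via u − w = 2F/√(2b): u − w = 13.428071, 2F/√(2b) = 13.428072.)

b = 7.37 N·s/m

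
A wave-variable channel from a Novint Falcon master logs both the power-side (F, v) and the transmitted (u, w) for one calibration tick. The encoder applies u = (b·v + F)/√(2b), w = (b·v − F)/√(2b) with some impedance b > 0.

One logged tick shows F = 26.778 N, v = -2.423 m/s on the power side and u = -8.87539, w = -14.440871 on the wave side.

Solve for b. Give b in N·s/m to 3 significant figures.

b = 46.3 N·s/m

u + w = -23.316261;  u + w = √(2b)·v, so √(2b) = -23.316261/(-2.423) = 9.622889.
b = (√(2b))²/2 = 92.600000/2 = 46.300000.
(Check via u − w = 2F/√(2b): u − w = 5.565481, 2F/√(2b) = 5.565480.)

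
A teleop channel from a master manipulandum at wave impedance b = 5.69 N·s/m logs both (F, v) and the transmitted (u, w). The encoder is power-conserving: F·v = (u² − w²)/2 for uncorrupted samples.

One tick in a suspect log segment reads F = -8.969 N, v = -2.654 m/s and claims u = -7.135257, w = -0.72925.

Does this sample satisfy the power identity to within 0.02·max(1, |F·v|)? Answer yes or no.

F·v = (-8.969)×(-2.654) = 23.803726 W.
(u² − w²)/2 = (50.911892 − 0.531806)/2 = 25.190043 W.
|Δ| = 1.386317;  2% of max(1, |F·v|) = 0.476075.

no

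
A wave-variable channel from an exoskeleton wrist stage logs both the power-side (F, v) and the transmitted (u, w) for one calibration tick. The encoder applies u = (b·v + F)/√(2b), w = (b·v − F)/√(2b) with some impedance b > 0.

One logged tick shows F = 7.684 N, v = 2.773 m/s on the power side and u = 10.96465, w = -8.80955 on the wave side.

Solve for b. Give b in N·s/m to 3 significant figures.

u + w = 2.15510;  u + w = √(2b)·v, so √(2b) = 2.15510/2.773 = 0.77717.
b = (√(2b))²/2 = 0.60400/2 = 0.30200.
(Check via u − w = 2F/√(2b): u − w = 19.77420, 2F/√(2b) = 19.77424.)

b = 0.302 N·s/m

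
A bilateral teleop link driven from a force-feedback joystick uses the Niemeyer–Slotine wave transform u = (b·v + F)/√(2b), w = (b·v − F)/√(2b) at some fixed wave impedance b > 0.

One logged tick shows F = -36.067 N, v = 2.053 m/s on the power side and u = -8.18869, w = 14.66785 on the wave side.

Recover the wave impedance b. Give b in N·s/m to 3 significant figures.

u + w = 6.4792;  u + w = √(2b)·v, so √(2b) = 6.4792/2.053 = 3.1559.
b = (√(2b))²/2 = 9.9600/2 = 4.9800.
(Check via u − w = 2F/√(2b): u − w = -22.8565, 2F/√(2b) = -22.8565.)

b = 4.98 N·s/m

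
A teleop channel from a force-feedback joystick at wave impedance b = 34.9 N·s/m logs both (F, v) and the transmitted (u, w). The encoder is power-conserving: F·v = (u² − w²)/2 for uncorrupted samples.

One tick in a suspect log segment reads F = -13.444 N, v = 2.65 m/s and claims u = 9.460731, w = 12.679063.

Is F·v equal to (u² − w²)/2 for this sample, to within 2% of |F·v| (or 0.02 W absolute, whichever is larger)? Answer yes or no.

yes

F·v = (-13.444)×2.65 = -35.626600 W.
(u² − w²)/2 = (89.505431 − 160.758639)/2 = -35.626604 W.
|Δ| = 0.000004;  2% of max(1, |F·v|) = 0.712532.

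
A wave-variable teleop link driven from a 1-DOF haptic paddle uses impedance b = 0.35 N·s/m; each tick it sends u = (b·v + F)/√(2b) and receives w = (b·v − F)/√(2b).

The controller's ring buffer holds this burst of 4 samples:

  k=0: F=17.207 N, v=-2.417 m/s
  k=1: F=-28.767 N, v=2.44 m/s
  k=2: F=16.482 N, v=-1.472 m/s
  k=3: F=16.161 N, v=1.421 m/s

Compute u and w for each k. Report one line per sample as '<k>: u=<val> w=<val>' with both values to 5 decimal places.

0: u=19.55520 w=-21.57740
1: u=-33.36242 w=35.40387
2: u=19.08398 w=-20.31554
3: u=19.91054 w=-18.72164

k=0: b·v=0.35×(-2.417)=-0.84595; √(2b)=0.83666; u=(-0.84595+17.207)/0.83666=19.55520, w=(-0.84595−17.207)/0.83666=-21.57740
k=1: b·v=0.35×2.44=0.85400; √(2b)=0.83666; u=(0.85400+(-28.767))/0.83666=-33.36242, w=(0.85400−(-28.767))/0.83666=35.40387
k=2: b·v=0.35×(-1.472)=-0.51520; √(2b)=0.83666; u=(-0.51520+16.482)/0.83666=19.08398, w=(-0.51520−16.482)/0.83666=-20.31554
k=3: b·v=0.35×1.421=0.49735; √(2b)=0.83666; u=(0.49735+16.161)/0.83666=19.91054, w=(0.49735−16.161)/0.83666=-18.72164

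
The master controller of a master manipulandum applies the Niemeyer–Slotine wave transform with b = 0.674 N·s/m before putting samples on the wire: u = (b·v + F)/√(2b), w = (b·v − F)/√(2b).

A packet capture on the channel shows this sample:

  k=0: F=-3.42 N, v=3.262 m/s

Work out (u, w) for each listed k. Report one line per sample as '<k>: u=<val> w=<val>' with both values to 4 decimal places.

0: u=-1.0520 w=4.8393

k=0: b·v=0.674×3.262=2.1986; √(2b)=1.1610; u=(2.1986+(-3.42))/1.1610=-1.0520, w=(2.1986−(-3.42))/1.1610=4.8393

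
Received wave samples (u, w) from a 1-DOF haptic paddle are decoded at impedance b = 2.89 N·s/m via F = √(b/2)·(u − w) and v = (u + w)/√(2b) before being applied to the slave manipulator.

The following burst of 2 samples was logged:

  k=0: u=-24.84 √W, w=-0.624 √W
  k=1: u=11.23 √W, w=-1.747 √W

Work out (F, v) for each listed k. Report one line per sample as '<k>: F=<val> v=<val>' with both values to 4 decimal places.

k=0: u−w=-24.2160, u+w=-25.4640; √(b/2)=1.2021, √(2b)=2.4042; F=1.2021×(-24.216)=-29.1096, v=-25.4640/2.4042=-10.5916
k=1: u−w=12.9770, u+w=9.4830; √(b/2)=1.2021, √(2b)=2.4042; F=1.2021×12.977=15.5994, v=9.4830/2.4042=3.9444

0: F=-29.1096 v=-10.5916
1: F=15.5994 v=3.9444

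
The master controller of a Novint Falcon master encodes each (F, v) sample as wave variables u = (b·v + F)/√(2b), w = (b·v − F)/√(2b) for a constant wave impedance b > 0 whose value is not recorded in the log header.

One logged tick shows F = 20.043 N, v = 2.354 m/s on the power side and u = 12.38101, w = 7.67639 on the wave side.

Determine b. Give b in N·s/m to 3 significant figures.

u + w = 20.0574;  u + w = √(2b)·v, so √(2b) = 20.0574/2.354 = 8.5206.
b = (√(2b))²/2 = 72.6000/2 = 36.3000.
(Check via u − w = 2F/√(2b): u − w = 4.7046, 2F/√(2b) = 4.7046.)

b = 36.3 N·s/m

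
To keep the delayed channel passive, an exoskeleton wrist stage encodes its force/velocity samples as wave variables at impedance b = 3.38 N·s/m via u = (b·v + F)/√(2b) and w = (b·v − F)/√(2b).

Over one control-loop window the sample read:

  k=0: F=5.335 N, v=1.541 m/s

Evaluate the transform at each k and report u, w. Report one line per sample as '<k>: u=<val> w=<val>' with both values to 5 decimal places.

0: u=4.05522 w=-0.04862

k=0: b·v=3.38×1.541=5.20858; √(2b)=2.60000; u=(5.20858+5.335)/2.60000=4.05522, w=(5.20858−5.335)/2.60000=-0.04862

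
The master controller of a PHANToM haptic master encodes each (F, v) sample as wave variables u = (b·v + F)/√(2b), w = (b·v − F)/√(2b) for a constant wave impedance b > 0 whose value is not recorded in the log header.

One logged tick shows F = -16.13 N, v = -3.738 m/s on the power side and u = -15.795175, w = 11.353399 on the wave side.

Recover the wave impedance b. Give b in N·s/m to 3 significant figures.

u + w = -4.441776;  u + w = √(2b)·v, so √(2b) = -4.441776/(-3.738) = 1.188276.
b = (√(2b))²/2 = 1.412000/2 = 0.706000.
(Check via u − w = 2F/√(2b): u − w = -27.148574, 2F/√(2b) = -27.148573.)

b = 0.706 N·s/m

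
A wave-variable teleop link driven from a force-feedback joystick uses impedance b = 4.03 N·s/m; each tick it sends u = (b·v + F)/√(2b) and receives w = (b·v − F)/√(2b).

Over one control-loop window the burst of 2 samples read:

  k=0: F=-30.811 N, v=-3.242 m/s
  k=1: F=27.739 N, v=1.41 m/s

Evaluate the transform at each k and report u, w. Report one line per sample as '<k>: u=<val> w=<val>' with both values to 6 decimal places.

0: u=-15.454753 w=6.250670
1: u=11.772151 w=-7.769141

k=0: b·v=4.03×(-3.242)=-13.065260; √(2b)=2.839014; u=(-13.065260+(-30.811))/2.839014=-15.454753, w=(-13.065260−(-30.811))/2.839014=6.250670
k=1: b·v=4.03×1.41=5.682300; √(2b)=2.839014; u=(5.682300+27.739)/2.839014=11.772151, w=(5.682300−27.739)/2.839014=-7.769141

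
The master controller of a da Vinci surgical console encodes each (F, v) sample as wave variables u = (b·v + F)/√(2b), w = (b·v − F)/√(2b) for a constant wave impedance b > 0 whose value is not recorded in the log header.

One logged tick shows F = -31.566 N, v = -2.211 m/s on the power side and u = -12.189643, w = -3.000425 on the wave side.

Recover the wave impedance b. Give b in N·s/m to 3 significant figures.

u + w = -15.190068;  u + w = √(2b)·v, so √(2b) = -15.190068/(-2.211) = 6.870225.
b = (√(2b))²/2 = 47.199995/2 = 23.599997.
(Check via u − w = 2F/√(2b): u − w = -9.189218, 2F/√(2b) = -9.189218.)

b = 23.6 N·s/m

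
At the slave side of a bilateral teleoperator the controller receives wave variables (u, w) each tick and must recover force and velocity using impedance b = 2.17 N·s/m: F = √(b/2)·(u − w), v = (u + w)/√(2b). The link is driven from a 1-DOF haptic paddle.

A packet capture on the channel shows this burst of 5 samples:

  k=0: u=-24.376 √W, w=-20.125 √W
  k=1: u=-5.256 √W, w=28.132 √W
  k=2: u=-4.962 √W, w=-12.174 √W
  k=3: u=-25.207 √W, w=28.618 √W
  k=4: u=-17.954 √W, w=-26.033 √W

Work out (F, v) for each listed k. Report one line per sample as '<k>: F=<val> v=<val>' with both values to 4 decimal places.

k=0: u−w=-4.2510, u+w=-44.5010; √(b/2)=1.0416, √(2b)=2.0833; F=1.0416×(-4.251)=-4.4280, v=-44.5010/2.0833=-21.3612
k=1: u−w=-33.3880, u+w=22.8760; √(b/2)=1.0416, √(2b)=2.0833; F=1.0416×(-33.388)=-34.7781, v=22.8760/2.0833=10.9808
k=2: u−w=7.2120, u+w=-17.1360; √(b/2)=1.0416, √(2b)=2.0833; F=1.0416×7.212=7.5123, v=-17.1360/2.0833=-8.2255
k=3: u−w=-53.8250, u+w=3.4110; √(b/2)=1.0416, √(2b)=2.0833; F=1.0416×(-53.825)=-56.0659, v=3.4110/2.0833=1.6373
k=4: u−w=8.0790, u+w=-43.9870; √(b/2)=1.0416, √(2b)=2.0833; F=1.0416×8.079=8.4154, v=-43.9870/2.0833=-21.1144

0: F=-4.4280 v=-21.3612
1: F=-34.7781 v=10.9808
2: F=7.5123 v=-8.2255
3: F=-56.0659 v=1.6373
4: F=8.4154 v=-21.1144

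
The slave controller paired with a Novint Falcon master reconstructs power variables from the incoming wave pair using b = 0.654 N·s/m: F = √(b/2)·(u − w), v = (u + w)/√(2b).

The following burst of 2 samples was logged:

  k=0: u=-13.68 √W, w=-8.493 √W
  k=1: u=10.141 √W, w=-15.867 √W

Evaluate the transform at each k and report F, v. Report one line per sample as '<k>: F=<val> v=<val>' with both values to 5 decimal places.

0: F=-2.96613 v=-19.38745
1: F=14.87239 v=-5.00665

k=0: u−w=-5.18700, u+w=-22.17300; √(b/2)=0.57184, √(2b)=1.14368; F=0.57184×(-5.187)=-2.96613, v=-22.17300/1.14368=-19.38745
k=1: u−w=26.00800, u+w=-5.72600; √(b/2)=0.57184, √(2b)=1.14368; F=0.57184×26.008=14.87239, v=-5.72600/1.14368=-5.00665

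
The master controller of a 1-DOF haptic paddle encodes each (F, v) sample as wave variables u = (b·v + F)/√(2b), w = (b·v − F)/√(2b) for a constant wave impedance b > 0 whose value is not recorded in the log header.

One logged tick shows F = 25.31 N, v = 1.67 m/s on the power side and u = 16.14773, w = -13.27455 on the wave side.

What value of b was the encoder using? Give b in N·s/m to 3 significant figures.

b = 1.48 N·s/m

u + w = 2.87318;  u + w = √(2b)·v, so √(2b) = 2.87318/1.67 = 1.72047.
b = (√(2b))²/2 = 2.96001/2 = 1.48000.
(Check via u − w = 2F/√(2b): u − w = 29.42228, 2F/√(2b) = 29.42224.)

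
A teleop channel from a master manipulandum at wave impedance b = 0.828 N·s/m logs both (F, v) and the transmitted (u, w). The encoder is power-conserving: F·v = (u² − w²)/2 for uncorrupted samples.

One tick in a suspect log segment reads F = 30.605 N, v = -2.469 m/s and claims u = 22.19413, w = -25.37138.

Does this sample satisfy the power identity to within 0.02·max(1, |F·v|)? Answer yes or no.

F·v = 30.605×(-2.469) = -75.56374 W.
(u² − w²)/2 = (492.57941 − 643.70692)/2 = -75.56376 W.
|Δ| = 0.00001;  2% of max(1, |F·v|) = 1.51127.

yes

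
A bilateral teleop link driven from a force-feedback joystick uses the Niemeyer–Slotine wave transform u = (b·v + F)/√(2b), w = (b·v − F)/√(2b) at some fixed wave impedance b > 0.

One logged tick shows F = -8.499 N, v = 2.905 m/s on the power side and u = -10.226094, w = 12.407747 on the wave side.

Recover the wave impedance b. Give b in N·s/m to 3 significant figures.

b = 0.282 N·s/m

u + w = 2.181653;  u + w = √(2b)·v, so √(2b) = 2.181653/2.905 = 0.750999.
b = (√(2b))²/2 = 0.564000/2 = 0.282000.
(Check via u − w = 2F/√(2b): u − w = -22.633841, 2F/√(2b) = -22.633842.)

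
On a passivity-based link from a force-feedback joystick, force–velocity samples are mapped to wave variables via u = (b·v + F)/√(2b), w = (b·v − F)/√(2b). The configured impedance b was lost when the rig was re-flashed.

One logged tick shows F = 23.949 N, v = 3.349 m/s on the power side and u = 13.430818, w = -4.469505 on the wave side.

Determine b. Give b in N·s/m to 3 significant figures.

u + w = 8.961313;  u + w = √(2b)·v, so √(2b) = 8.961313/3.349 = 2.675818.
b = (√(2b))²/2 = 7.160000/2 = 3.580000.
(Check via u − w = 2F/√(2b): u − w = 17.900323, 2F/√(2b) = 17.900324.)

b = 3.58 N·s/m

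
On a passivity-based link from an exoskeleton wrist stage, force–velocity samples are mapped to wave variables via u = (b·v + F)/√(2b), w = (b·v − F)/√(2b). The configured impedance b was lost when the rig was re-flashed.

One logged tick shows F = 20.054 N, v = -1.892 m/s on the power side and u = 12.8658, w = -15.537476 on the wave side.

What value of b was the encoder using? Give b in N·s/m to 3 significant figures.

b = 0.997 N·s/m

u + w = -2.671676;  u + w = √(2b)·v, so √(2b) = -2.671676/(-1.892) = 1.412091.
b = (√(2b))²/2 = 1.994001/2 = 0.997000.
(Check via u − w = 2F/√(2b): u − w = 28.403276, 2F/√(2b) = 28.403270.)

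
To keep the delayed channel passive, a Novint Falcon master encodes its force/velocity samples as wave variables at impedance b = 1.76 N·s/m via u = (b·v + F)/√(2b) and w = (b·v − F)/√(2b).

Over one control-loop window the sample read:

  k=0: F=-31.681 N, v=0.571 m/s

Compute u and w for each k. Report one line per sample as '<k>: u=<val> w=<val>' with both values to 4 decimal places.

0: u=-16.3504 w=17.4217

k=0: b·v=1.76×0.571=1.0050; √(2b)=1.8762; u=(1.0050+(-31.681))/1.8762=-16.3504, w=(1.0050−(-31.681))/1.8762=17.4217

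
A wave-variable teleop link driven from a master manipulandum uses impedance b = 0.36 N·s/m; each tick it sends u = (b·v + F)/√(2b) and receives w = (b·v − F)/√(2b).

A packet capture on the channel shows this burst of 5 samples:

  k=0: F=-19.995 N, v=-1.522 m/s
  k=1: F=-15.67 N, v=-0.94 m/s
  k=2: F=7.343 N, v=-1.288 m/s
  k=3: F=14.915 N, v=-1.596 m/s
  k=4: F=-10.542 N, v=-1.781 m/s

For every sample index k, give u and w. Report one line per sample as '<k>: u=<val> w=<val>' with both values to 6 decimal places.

0: u=-24.210063 w=22.918604
1: u=-18.866080 w=18.068464
2: u=8.107356 w=-9.200261
3: u=16.900371 w=-18.254622
4: u=-13.179480 w=11.668252

k=0: b·v=0.36×(-1.522)=-0.547920; √(2b)=0.848528; u=(-0.547920+(-19.995))/0.848528=-24.210063, w=(-0.547920−(-19.995))/0.848528=22.918604
k=1: b·v=0.36×(-0.94)=-0.338400; √(2b)=0.848528; u=(-0.338400+(-15.67))/0.848528=-18.866080, w=(-0.338400−(-15.67))/0.848528=18.068464
k=2: b·v=0.36×(-1.288)=-0.463680; √(2b)=0.848528; u=(-0.463680+7.343)/0.848528=8.107356, w=(-0.463680−7.343)/0.848528=-9.200261
k=3: b·v=0.36×(-1.596)=-0.574560; √(2b)=0.848528; u=(-0.574560+14.915)/0.848528=16.900371, w=(-0.574560−14.915)/0.848528=-18.254622
k=4: b·v=0.36×(-1.781)=-0.641160; √(2b)=0.848528; u=(-0.641160+(-10.542))/0.848528=-13.179480, w=(-0.641160−(-10.542))/0.848528=11.668252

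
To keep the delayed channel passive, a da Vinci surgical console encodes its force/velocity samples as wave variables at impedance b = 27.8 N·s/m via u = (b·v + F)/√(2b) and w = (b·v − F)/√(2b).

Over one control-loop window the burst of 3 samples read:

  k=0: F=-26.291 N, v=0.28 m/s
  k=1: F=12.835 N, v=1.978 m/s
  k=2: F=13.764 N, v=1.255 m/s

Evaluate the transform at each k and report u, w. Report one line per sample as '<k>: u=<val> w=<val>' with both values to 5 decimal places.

0: u=-2.48198 w=4.56981
1: u=9.09583 w=5.65321
2: u=6.52488 w=2.83308

k=0: b·v=27.8×0.28=7.78400; √(2b)=7.45654; u=(7.78400+(-26.291))/7.45654=-2.48198, w=(7.78400−(-26.291))/7.45654=4.56981
k=1: b·v=27.8×1.978=54.98840; √(2b)=7.45654; u=(54.98840+12.835)/7.45654=9.09583, w=(54.98840−12.835)/7.45654=5.65321
k=2: b·v=27.8×1.255=34.88900; √(2b)=7.45654; u=(34.88900+13.764)/7.45654=6.52488, w=(34.88900−13.764)/7.45654=2.83308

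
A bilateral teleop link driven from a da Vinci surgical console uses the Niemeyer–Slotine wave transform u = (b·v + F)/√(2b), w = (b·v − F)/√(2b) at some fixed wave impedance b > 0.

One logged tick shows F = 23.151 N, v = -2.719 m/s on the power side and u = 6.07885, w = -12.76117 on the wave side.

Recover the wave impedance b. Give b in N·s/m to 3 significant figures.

b = 3.02 N·s/m

u + w = -6.68232;  u + w = √(2b)·v, so √(2b) = -6.68232/(-2.719) = 2.45764.
b = (√(2b))²/2 = 6.03999/2 = 3.01999.
(Check via u − w = 2F/√(2b): u − w = 18.84002, 2F/√(2b) = 18.84003.)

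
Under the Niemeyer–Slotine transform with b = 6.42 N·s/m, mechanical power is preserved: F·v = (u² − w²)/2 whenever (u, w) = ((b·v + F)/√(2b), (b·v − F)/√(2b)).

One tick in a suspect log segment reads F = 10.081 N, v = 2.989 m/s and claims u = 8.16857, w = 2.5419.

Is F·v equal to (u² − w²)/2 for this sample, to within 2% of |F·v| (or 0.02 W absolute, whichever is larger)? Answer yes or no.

yes

F·v = 10.081×2.989 = 30.13211 W.
(u² − w²)/2 = (66.72554 − 6.46126)/2 = 30.13214 W.
|Δ| = 0.00003;  2% of max(1, |F·v|) = 0.60264.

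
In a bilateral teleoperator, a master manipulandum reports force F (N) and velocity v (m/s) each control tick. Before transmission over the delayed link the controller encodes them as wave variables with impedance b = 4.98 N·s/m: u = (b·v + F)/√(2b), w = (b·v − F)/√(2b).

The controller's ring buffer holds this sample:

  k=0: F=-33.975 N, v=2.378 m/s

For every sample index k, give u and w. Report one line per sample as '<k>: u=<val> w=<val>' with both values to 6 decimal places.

0: u=-7.012970 w=14.517811

k=0: b·v=4.98×2.378=11.842440; √(2b)=3.155947; u=(11.842440+(-33.975))/3.155947=-7.012970, w=(11.842440−(-33.975))/3.155947=14.517811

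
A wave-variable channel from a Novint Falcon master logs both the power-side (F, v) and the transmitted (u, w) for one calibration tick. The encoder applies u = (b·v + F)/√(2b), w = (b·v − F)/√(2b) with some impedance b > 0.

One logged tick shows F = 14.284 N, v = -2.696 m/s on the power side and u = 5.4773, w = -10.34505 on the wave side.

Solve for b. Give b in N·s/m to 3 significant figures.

b = 1.63 N·s/m

u + w = -4.8678;  u + w = √(2b)·v, so √(2b) = -4.8678/(-2.696) = 1.8055.
b = (√(2b))²/2 = 3.2600/2 = 1.6300.
(Check via u − w = 2F/√(2b): u − w = 15.8224, 2F/√(2b) = 15.8224.)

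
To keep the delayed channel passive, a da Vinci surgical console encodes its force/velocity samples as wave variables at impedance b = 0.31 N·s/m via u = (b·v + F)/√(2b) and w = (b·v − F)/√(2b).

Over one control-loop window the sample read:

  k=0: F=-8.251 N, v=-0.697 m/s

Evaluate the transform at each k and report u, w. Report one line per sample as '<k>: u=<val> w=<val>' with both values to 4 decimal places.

k=0: b·v=0.31×(-0.697)=-0.2161; √(2b)=0.7874; u=(-0.2161+(-8.251))/0.7874=-10.7532, w=(-0.2161−(-8.251))/0.7874=10.2044

0: u=-10.7532 w=10.2044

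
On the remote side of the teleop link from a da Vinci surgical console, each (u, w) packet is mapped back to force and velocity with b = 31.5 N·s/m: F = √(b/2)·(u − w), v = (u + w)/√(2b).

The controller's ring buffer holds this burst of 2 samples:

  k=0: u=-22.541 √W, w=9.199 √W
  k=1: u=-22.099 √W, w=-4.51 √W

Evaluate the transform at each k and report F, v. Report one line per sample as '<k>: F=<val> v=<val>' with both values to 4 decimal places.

k=0: u−w=-31.7400, u+w=-13.3420; √(b/2)=3.9686, √(2b)=7.9373; F=3.9686×(-31.74)=-125.9642, v=-13.3420/7.9373=-1.6809
k=1: u−w=-17.5890, u+w=-26.6090; √(b/2)=3.9686, √(2b)=7.9373; F=3.9686×(-17.589)=-69.8042, v=-26.6090/7.9373=-3.3524

0: F=-125.9642 v=-1.6809
1: F=-69.8042 v=-3.3524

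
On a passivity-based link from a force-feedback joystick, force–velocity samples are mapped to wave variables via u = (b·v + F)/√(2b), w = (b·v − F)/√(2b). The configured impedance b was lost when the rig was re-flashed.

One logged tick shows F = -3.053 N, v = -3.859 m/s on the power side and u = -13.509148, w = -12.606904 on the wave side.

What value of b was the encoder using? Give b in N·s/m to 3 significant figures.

u + w = -26.116052;  u + w = √(2b)·v, so √(2b) = -26.116052/(-3.859) = 6.767570.
b = (√(2b))²/2 = 45.800001/2 = 22.900001.
(Check via u − w = 2F/√(2b): u − w = -0.902244, 2F/√(2b) = -0.902244.)

b = 22.9 N·s/m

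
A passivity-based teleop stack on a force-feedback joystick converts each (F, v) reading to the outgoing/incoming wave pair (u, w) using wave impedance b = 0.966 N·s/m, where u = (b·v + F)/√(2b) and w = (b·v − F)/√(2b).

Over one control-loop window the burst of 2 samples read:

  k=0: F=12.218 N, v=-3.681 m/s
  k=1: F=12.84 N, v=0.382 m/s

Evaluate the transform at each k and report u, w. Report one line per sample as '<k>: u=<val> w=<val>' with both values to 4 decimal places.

0: u=6.2319 w=-11.3484
1: u=9.5031 w=-8.9722

k=0: b·v=0.966×(-3.681)=-3.5558; √(2b)=1.3900; u=(-3.5558+12.218)/1.3900=6.2319, w=(-3.5558−12.218)/1.3900=-11.3484
k=1: b·v=0.966×0.382=0.3690; √(2b)=1.3900; u=(0.3690+12.84)/1.3900=9.5031, w=(0.3690−12.84)/1.3900=-8.9722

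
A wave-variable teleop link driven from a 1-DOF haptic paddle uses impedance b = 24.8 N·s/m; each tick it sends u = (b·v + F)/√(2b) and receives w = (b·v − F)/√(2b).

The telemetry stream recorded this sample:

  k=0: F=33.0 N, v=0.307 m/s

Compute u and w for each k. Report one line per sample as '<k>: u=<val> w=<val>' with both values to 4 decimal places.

0: u=5.7667 w=-3.6046

k=0: b·v=24.8×0.307=7.6136; √(2b)=7.0427; u=(7.6136+33.0)/7.0427=5.7667, w=(7.6136−33.0)/7.0427=-3.6046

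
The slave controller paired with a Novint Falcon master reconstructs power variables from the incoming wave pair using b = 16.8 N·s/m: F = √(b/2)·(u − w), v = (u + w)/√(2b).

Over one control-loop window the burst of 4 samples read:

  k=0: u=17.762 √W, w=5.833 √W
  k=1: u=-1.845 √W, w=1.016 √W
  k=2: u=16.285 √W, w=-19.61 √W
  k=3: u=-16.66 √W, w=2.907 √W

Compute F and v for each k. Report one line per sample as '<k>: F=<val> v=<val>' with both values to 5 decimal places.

0: F=34.57353 v=4.07052
1: F=-8.29197 v=-0.14302
2: F=104.03359 v=-0.57362
3: F=-56.71055 v=-2.37262

k=0: u−w=11.92900, u+w=23.59500; √(b/2)=2.89828, √(2b)=5.79655; F=2.89828×11.929=34.57353, v=23.59500/5.79655=4.07052
k=1: u−w=-2.86100, u+w=-0.82900; √(b/2)=2.89828, √(2b)=5.79655; F=2.89828×(-2.861)=-8.29197, v=-0.82900/5.79655=-0.14302
k=2: u−w=35.89500, u+w=-3.32500; √(b/2)=2.89828, √(2b)=5.79655; F=2.89828×35.895=104.03359, v=-3.32500/5.79655=-0.57362
k=3: u−w=-19.56700, u+w=-13.75300; √(b/2)=2.89828, √(2b)=5.79655; F=2.89828×(-19.567)=-56.71055, v=-13.75300/5.79655=-2.37262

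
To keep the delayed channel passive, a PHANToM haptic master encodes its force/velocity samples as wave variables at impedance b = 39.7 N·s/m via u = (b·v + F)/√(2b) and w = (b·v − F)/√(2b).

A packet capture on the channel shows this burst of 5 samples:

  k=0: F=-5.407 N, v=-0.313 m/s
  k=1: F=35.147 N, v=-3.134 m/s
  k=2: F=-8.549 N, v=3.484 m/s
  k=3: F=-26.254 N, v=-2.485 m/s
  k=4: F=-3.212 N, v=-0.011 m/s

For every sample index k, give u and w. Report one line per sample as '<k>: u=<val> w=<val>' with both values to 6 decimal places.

k=0: b·v=39.7×(-0.313)=-12.426100; √(2b)=8.910668; u=(-12.426100+(-5.407))/8.910668=-2.001320, w=(-12.426100−(-5.407))/8.910668=-0.787719
k=1: b·v=39.7×(-3.134)=-124.419800; √(2b)=8.910668; u=(-124.419800+35.147)/8.910668=-10.018643, w=(-124.419800−35.147)/8.910668=-17.907390
k=2: b·v=39.7×3.484=138.314800; √(2b)=8.910668; u=(138.314800+(-8.549))/8.910668=14.562971, w=(138.314800−(-8.549))/8.910668=16.481795
k=3: b·v=39.7×(-2.485)=-98.654500; √(2b)=8.910668; u=(-98.654500+(-26.254))/8.910668=-14.017861, w=(-98.654500−(-26.254))/8.910668=-8.125149
k=4: b·v=39.7×(-0.011)=-0.436700; √(2b)=8.910668; u=(-0.436700+(-3.212))/8.910668=-0.409475, w=(-0.436700−(-3.212))/8.910668=0.311458

0: u=-2.001320 w=-0.787719
1: u=-10.018643 w=-17.907390
2: u=14.562971 w=16.481795
3: u=-14.017861 w=-8.125149
4: u=-0.409475 w=0.311458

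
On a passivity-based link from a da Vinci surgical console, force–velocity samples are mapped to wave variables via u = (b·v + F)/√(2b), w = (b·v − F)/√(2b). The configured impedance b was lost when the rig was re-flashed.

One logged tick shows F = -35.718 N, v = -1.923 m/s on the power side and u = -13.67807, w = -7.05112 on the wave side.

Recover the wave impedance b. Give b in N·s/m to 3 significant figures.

u + w = -20.7292;  u + w = √(2b)·v, so √(2b) = -20.7292/(-1.923) = 10.7796.
b = (√(2b))²/2 = 116.2000/2 = 58.1000.
(Check via u − w = 2F/√(2b): u − w = -6.6269, 2F/√(2b) = -6.6270.)

b = 58.1 N·s/m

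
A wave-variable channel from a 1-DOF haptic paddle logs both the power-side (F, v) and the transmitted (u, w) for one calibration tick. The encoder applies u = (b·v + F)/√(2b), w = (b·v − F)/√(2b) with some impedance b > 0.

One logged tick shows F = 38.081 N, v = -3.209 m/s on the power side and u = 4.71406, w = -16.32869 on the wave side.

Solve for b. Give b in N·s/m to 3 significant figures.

b = 6.55 N·s/m

u + w = -11.6146;  u + w = √(2b)·v, so √(2b) = -11.6146/(-3.209) = 3.6194.
b = (√(2b))²/2 = 13.1000/2 = 6.5500.
(Check via u − w = 2F/√(2b): u − w = 21.0428, 2F/√(2b) = 21.0428.)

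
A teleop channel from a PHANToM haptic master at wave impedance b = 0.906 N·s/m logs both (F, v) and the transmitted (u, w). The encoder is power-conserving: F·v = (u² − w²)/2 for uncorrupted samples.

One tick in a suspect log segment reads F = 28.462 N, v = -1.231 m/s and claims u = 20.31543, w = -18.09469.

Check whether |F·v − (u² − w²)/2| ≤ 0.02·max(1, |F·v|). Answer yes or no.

no

F·v = 28.462×(-1.231) = -35.0367 W.
(u² − w²)/2 = (412.7167 − 327.4178)/2 = 42.6494 W.
|Δ| = 77.6862;  2% of max(1, |F·v|) = 0.7007.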